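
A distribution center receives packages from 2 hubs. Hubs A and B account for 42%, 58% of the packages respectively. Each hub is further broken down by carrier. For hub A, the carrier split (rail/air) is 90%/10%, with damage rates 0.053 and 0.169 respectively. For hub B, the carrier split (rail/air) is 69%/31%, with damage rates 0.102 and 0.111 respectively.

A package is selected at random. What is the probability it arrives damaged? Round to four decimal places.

P(D|A) = 0.9·0.053 + 0.1·0.169 = 0.0477 + 0.0169 = 0.0646
P(D|B) = 0.69·0.102 + 0.31·0.111 = 0.07038 + 0.03441 = 0.10479
By total probability over the outer partition,
P(D) = 0.42·0.0646 + 0.58·0.10479
      = 0.027132 + 0.0607782 = 0.0879102

P(D) ≈ 0.0879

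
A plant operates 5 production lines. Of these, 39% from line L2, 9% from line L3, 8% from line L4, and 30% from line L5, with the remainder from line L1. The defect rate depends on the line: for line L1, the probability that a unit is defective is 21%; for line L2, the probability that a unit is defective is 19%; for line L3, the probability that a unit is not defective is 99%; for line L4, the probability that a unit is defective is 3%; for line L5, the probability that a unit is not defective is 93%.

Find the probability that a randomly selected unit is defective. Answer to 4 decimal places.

0.1278

P(L1) = 1 − (0.39 + 0.09 + 0.08 + 0.3) = 0.14.
P(D|L3) = 1 − 0.99 = 0.01.
P(D|L5) = 1 − 0.93 = 0.07.
P(D) = P(D|L1)·P(L1) + P(D|L2)·P(L2) + P(D|L3)·P(L3) + P(D|L4)·P(L4) + P(D|L5)·P(L5)
      = 0.21·0.14 + 0.19·0.39 + 0.01·0.09 + 0.03·0.08 + 0.07·0.3
      = 0.0294 + 0.0741 + 0.0009 + 0.0024 + 0.021 = 0.1278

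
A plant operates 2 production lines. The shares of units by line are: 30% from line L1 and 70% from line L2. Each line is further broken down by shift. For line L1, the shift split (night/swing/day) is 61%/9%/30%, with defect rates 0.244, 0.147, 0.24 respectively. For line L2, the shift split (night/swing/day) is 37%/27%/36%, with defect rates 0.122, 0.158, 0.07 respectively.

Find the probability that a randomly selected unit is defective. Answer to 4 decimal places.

P(D|L1) = 0.61·0.244 + 0.09·0.147 + 0.3·0.24 = 0.14884 + 0.01323 + 0.072 = 0.23407
P(D|L2) = 0.37·0.122 + 0.27·0.158 + 0.36·0.07 = 0.04514 + 0.04266 + 0.0252 = 0.113
Then overall,
P(D) = 0.3·0.23407 + 0.7·0.113
      = 0.070221 + 0.0791 = 0.149321

P(D) ≈ 0.1493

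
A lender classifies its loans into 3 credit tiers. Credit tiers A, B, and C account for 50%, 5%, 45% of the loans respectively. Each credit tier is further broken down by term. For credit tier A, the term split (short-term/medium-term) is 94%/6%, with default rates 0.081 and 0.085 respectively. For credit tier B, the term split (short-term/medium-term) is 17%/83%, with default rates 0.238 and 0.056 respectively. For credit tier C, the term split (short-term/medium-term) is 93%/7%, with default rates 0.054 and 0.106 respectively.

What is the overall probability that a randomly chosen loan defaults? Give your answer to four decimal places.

P(D) ≈ 0.0709

P(D|A) = 0.94·0.081 + 0.06·0.085 = 0.07614 + 0.0051 = 0.08124
P(D|B) = 0.17·0.238 + 0.83·0.056 = 0.04046 + 0.04648 = 0.08694
P(D|C) = 0.93·0.054 + 0.07·0.106 = 0.05022 + 0.00742 = 0.05764
By total probability over the outer partition,
P(D) = 0.5·0.08124 + 0.05·0.08694 + 0.45·0.05764
      = 0.04062 + 0.004347 + 0.025938 = 0.070905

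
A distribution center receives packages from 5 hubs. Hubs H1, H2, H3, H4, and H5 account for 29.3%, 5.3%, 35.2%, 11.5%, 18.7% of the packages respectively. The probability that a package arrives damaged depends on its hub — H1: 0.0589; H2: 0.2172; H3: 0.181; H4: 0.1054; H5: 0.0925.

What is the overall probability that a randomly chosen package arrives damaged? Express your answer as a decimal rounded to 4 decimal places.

P(D) = P(D|H1)·P(H1) + P(D|H2)·P(H2) + P(D|H3)·P(H3) + P(D|H4)·P(H4) + P(D|H5)·P(H5)
      = 0.0589·0.293 + 0.2172·0.053 + 0.181·0.352 + 0.1054·0.115 + 0.0925·0.187
      = 0.0172577 + 0.0115116 + 0.063712 + 0.012121 + 0.0172975 = 0.1218998

0.1219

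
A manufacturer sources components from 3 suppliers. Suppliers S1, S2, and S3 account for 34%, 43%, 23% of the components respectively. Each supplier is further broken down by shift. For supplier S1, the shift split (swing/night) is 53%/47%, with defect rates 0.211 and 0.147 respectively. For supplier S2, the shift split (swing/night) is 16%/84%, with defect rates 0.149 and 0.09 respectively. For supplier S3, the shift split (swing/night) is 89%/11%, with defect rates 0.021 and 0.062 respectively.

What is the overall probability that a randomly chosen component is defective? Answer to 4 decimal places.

P(D|S1) = 0.53·0.211 + 0.47·0.147 = 0.11183 + 0.06909 = 0.18092
P(D|S2) = 0.16·0.149 + 0.84·0.09 = 0.02384 + 0.0756 = 0.09944
P(D|S3) = 0.89·0.021 + 0.11·0.062 = 0.01869 + 0.00682 = 0.02551
By total probability over the outer partition,
P(D) = 0.34·0.18092 + 0.43·0.09944 + 0.23·0.02551
      = 0.0615128 + 0.0427592 + 0.0058673 = 0.1101393

P(D) ≈ 0.1101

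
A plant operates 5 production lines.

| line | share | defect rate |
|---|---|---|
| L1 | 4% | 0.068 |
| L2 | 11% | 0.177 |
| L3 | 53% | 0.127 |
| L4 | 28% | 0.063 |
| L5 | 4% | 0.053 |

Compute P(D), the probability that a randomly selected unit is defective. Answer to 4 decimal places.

P(D) ≈ 0.1093

By the law of total probability,
P(D) = P(D|L1)·P(L1) + P(D|L2)·P(L2) + P(D|L3)·P(L3) + P(D|L4)·P(L4) + P(D|L5)·P(L5)
      = 0.068·0.04 + 0.177·0.11 + 0.127·0.53 + 0.063·0.28 + 0.053·0.04
      = 0.00272 + 0.01947 + 0.06731 + 0.01764 + 0.00212 = 0.10926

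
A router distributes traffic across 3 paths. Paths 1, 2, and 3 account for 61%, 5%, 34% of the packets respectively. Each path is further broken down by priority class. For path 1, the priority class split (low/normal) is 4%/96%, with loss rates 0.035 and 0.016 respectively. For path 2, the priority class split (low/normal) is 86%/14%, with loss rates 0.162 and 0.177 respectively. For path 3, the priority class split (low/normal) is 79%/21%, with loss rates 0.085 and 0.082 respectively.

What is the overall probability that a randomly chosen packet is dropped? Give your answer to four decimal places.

P(L|1) = 0.04·0.035 + 0.96·0.016 = 0.0014 + 0.01536 = 0.01676
P(L|2) = 0.86·0.162 + 0.14·0.177 = 0.13932 + 0.02478 = 0.1641
P(L|3) = 0.79·0.085 + 0.21·0.082 = 0.06715 + 0.01722 = 0.08437
Then overall,
P(L) = 0.61·0.01676 + 0.05·0.1641 + 0.34·0.08437
      = 0.0102236 + 0.008205 + 0.0286858 = 0.0471144

P(L) ≈ 0.0471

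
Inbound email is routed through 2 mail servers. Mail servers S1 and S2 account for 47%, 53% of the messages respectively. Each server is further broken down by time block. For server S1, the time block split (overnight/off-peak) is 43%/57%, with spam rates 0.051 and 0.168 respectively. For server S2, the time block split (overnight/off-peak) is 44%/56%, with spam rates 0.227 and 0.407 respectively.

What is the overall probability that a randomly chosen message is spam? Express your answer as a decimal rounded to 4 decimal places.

P(S) ≈ 0.2290

P(S|S1) = 0.43·0.051 + 0.57·0.168 = 0.02193 + 0.09576 = 0.11769
P(S|S2) = 0.44·0.227 + 0.56·0.407 = 0.09988 + 0.22792 = 0.3278
By total probability over the outer partition,
P(S) = 0.47·0.11769 + 0.53·0.3278
      = 0.0553143 + 0.173734 = 0.2290483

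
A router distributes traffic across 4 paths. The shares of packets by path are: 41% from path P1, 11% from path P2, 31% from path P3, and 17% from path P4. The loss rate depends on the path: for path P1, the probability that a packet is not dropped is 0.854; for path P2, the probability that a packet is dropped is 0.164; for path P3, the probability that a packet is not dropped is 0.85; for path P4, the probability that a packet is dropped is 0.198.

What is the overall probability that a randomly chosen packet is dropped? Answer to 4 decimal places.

0.1581

P(L|P1) = 1 − 0.854 = 0.146.
P(L|P3) = 1 − 0.85 = 0.15.
Using total probability over the partition,
P(L) = P(L|P1)·P(P1) + P(L|P2)·P(P2) + P(L|P3)·P(P3) + P(L|P4)·P(P4)
      = 0.146·0.41 + 0.164·0.11 + 0.15·0.31 + 0.198·0.17
      = 0.05986 + 0.01804 + 0.0465 + 0.03366 = 0.15806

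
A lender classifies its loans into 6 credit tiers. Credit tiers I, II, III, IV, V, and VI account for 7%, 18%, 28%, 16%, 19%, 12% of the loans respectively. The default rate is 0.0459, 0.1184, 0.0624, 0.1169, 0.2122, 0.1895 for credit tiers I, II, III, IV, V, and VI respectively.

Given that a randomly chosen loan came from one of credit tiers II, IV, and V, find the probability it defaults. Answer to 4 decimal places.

0.1516

Let S = {II, IV, V}.
P(S) = 0.18 + 0.16 + 0.19 = 0.53.
P(D ∩ S) = 0.1184·0.18 + 0.1169·0.16 + 0.2122·0.19 = 0.021312 + 0.018704 + 0.040318 = 0.080334.
P(D | S) = 0.080334 / 0.53 = 0.151574…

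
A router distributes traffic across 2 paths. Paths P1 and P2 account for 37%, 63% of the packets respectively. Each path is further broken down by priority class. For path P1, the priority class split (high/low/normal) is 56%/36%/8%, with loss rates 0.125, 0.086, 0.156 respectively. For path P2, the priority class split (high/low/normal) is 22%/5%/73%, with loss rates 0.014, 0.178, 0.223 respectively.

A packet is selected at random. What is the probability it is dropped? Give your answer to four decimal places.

P(L) ≈ 0.1521

P(L|P1) = 0.56·0.125 + 0.36·0.086 + 0.08·0.156 = 0.07 + 0.03096 + 0.01248 = 0.11344
P(L|P2) = 0.22·0.014 + 0.05·0.178 + 0.73·0.223 = 0.00308 + 0.0089 + 0.16279 = 0.17477
Then overall,
P(L) = 0.37·0.11344 + 0.63·0.17477
      = 0.0419728 + 0.1101051 = 0.1520779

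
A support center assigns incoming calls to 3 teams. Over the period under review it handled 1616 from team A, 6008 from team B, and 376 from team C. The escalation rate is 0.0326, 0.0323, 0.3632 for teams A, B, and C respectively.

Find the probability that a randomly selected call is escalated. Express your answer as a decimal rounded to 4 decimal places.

P(E) ≈ 0.0479

Total: 1616 + 6008 + 376 = 8000.
P(A) = 1616/8000 = 0.202. P(B) = 6008/8000 = 0.751. P(C) = 376/8000 = 0.047.
Summing over the partition,
P(E) = P(E|A)·P(A) + P(E|B)·P(B) + P(E|C)·P(C)
      = 0.0326·0.202 + 0.0323·0.751 + 0.3632·0.047
      = 0.0065852 + 0.0242573 + 0.0170704 = 0.0479129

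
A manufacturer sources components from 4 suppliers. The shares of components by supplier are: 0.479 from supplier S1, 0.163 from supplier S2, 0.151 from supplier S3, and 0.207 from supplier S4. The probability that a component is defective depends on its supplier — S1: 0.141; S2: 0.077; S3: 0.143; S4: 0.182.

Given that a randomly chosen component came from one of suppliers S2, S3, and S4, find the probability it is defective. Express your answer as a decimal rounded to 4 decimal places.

Let S = {S2, S3, S4}.
P(S) = 0.163 + 0.151 + 0.207 = 0.521.
P(D ∩ S) = 0.077·0.163 + 0.143·0.151 + 0.182·0.207 = 0.012551 + 0.021593 + 0.037674 = 0.071818.
P(D | S) = 0.071818 / 0.521 = 0.137846…

P(D|S) ≈ 0.1378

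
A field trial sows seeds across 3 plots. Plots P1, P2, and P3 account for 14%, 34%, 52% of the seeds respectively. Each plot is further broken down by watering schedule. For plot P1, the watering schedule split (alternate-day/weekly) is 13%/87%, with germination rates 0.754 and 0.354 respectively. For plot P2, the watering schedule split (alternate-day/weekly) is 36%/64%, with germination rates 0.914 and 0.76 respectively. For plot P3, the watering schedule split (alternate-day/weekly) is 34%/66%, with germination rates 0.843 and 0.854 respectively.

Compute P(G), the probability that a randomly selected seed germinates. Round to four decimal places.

0.7762

P(G|P1) = 0.13·0.754 + 0.87·0.354 = 0.09802 + 0.30798 = 0.406
P(G|P2) = 0.36·0.914 + 0.64·0.76 = 0.32904 + 0.4864 = 0.81544
P(G|P3) = 0.34·0.843 + 0.66·0.854 = 0.28662 + 0.56364 = 0.85026
By total probability over the outer partition,
P(G) = 0.14·0.406 + 0.34·0.81544 + 0.52·0.85026
      = 0.05684 + 0.2772496 + 0.4421352 = 0.7762248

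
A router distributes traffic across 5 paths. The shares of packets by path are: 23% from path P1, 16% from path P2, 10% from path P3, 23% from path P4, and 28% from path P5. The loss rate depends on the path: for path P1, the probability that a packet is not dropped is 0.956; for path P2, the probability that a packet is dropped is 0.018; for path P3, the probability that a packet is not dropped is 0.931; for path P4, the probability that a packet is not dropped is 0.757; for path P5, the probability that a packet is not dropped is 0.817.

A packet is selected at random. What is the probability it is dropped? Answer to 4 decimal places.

0.1270

P(L|P1) = 1 − 0.956 = 0.044.
P(L|P3) = 1 − 0.931 = 0.069.
P(L|P4) = 1 − 0.757 = 0.243.
P(L|P5) = 1 − 0.817 = 0.183.
P(L) = P(L|P1)·P(P1) + P(L|P2)·P(P2) + P(L|P3)·P(P3) + P(L|P4)·P(P4) + P(L|P5)·P(P5)
      = 0.044·0.23 + 0.018·0.16 + 0.069·0.1 + 0.243·0.23 + 0.183·0.28
      = 0.01012 + 0.00288 + 0.0069 + 0.05589 + 0.05124 = 0.12703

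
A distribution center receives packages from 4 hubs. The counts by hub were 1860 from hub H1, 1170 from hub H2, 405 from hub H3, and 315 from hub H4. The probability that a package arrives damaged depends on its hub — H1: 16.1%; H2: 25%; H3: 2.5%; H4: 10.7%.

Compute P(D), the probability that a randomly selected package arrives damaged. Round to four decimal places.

P(D) ≈ 0.1695

Total: 1860 + 1170 + 405 + 315 = 3750.
P(H1) = 1860/3750 = 0.496. P(H2) = 1170/3750 = 0.312. P(H3) = 405/3750 = 0.108. P(H4) = 315/3750 = 0.084.
Summing over the partition,
P(D) = P(D|H1)·P(H1) + P(D|H2)·P(H2) + P(D|H3)·P(H3) + P(D|H4)·P(H4)
      = 0.161·0.496 + 0.25·0.312 + 0.025·0.108 + 0.107·0.084
      = 0.079856 + 0.078 + 0.0027 + 0.008988 = 0.169544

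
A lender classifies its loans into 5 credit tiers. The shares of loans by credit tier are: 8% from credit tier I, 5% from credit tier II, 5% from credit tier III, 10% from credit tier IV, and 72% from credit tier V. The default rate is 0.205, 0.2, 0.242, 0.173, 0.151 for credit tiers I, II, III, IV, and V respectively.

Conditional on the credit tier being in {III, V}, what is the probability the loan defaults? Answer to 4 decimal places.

0.1569

Let S = {III, V}.
P(S) = 0.05 + 0.72 = 0.77.
P(D ∩ S) = 0.242·0.05 + 0.151·0.72 = 0.0121 + 0.10872 = 0.12082.
P(D | S) = 0.12082 / 0.77 = 0.156909…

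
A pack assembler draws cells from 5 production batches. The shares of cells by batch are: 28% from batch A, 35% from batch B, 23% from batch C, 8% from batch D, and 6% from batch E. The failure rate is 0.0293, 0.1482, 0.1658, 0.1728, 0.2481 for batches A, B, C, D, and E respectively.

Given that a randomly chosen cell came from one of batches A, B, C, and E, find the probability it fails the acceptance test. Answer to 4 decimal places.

Let S = {A, B, C, E}.
P(S) = 0.28 + 0.35 + 0.23 + 0.06 = 0.92.
P(F ∩ S) = 0.0293·0.28 + 0.1482·0.35 + 0.1658·0.23 + 0.2481·0.06 = 0.008204 + 0.05187 + 0.038134 + 0.014886 = 0.113094.
P(F | S) = 0.113094 / 0.92 = 0.122928…

P(F|S) ≈ 0.1229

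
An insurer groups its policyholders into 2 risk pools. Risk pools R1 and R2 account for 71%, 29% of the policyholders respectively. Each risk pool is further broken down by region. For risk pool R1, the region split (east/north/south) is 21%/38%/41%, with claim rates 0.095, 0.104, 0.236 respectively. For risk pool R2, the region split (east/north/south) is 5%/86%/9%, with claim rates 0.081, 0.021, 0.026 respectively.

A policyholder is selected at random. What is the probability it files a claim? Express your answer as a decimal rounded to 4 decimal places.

P(C|R1) = 0.21·0.095 + 0.38·0.104 + 0.41·0.236 = 0.01995 + 0.03952 + 0.09676 = 0.15623
P(C|R2) = 0.05·0.081 + 0.86·0.021 + 0.09·0.026 = 0.00405 + 0.01806 + 0.00234 = 0.02445
Then overall,
P(C) = 0.71·0.15623 + 0.29·0.02445
      = 0.1109233 + 0.0070905 = 0.1180138

0.1180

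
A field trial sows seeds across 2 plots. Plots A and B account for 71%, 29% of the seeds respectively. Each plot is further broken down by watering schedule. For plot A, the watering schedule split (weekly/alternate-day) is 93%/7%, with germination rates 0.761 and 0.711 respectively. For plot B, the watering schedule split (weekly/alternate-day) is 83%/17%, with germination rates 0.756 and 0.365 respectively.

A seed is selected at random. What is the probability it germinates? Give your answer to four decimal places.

P(G|A) = 0.93·0.761 + 0.07·0.711 = 0.70773 + 0.04977 = 0.7575
P(G|B) = 0.83·0.756 + 0.17·0.365 = 0.62748 + 0.06205 = 0.68953
By total probability over the outer partition,
P(G) = 0.71·0.7575 + 0.29·0.68953
      = 0.537825 + 0.1999637 = 0.7377887

P(G) ≈ 0.7378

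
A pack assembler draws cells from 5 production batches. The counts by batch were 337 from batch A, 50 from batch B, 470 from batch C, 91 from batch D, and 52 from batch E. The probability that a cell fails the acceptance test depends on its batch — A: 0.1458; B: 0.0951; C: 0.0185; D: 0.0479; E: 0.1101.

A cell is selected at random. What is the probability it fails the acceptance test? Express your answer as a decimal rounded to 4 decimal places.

Total: 337 + 50 + 470 + 91 + 52 = 1000.
P(A) = 337/1000 = 0.337. P(B) = 50/1000 = 0.05. P(C) = 470/1000 = 0.47. P(D) = 91/1000 = 0.091. P(E) = 52/1000 = 0.052.
P(F) = P(F|A)·P(A) + P(F|B)·P(B) + P(F|C)·P(C) + P(F|D)·P(D) + P(F|E)·P(E)
      = 0.1458·0.337 + 0.0951·0.05 + 0.0185·0.47 + 0.0479·0.091 + 0.1101·0.052
      = 0.0491346 + 0.004755 + 0.008695 + 0.0043589 + 0.0057252 = 0.0726687

P(F) ≈ 0.0727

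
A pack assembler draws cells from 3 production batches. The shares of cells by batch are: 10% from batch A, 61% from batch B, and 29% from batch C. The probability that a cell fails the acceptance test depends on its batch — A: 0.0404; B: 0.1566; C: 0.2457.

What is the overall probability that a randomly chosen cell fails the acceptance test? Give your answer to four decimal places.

P(F) = P(F|A)·P(A) + P(F|B)·P(B) + P(F|C)·P(C)
      = 0.0404·0.1 + 0.1566·0.61 + 0.2457·0.29
      = 0.00404 + 0.095526 + 0.071253 = 0.170819

0.1708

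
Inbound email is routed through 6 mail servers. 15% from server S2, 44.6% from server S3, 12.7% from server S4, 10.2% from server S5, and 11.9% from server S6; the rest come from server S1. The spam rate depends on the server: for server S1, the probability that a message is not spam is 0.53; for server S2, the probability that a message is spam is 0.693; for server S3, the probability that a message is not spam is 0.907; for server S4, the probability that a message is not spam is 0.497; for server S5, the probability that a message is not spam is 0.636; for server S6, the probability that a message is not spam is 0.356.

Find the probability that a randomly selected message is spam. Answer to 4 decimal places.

P(S1) = 1 − (0.15 + 0.446 + 0.127 + 0.102 + 0.119) = 0.056.
P(S|S1) = 1 − 0.53 = 0.47.
P(S|S3) = 1 − 0.907 = 0.093.
P(S|S4) = 1 − 0.497 = 0.503.
P(S|S5) = 1 − 0.636 = 0.364.
P(S|S6) = 1 − 0.356 = 0.644.
By the law of total probability,
P(S) = P(S|S1)·P(S1) + P(S|S2)·P(S2) + P(S|S3)·P(S3) + P(S|S4)·P(S4) + P(S|S5)·P(S5) + P(S|S6)·P(S6)
      = 0.47·0.056 + 0.693·0.15 + 0.093·0.446 + 0.503·0.127 + 0.364·0.102 + 0.644·0.119
      = 0.02632 + 0.10395 + 0.041478 + 0.063881 + 0.037128 + 0.076636 = 0.349393

P(S) ≈ 0.3494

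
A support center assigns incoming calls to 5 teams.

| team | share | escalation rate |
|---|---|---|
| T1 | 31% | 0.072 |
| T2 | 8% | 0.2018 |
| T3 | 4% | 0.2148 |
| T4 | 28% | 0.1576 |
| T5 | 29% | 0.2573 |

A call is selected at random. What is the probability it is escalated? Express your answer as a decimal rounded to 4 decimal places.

0.1658

Using total probability over the partition,
P(E) = P(E|T1)·P(T1) + P(E|T2)·P(T2) + P(E|T3)·P(T3) + P(E|T4)·P(T4) + P(E|T5)·P(T5)
      = 0.072·0.31 + 0.2018·0.08 + 0.2148·0.04 + 0.1576·0.28 + 0.2573·0.29
      = 0.02232 + 0.016144 + 0.008592 + 0.044128 + 0.074617 = 0.165801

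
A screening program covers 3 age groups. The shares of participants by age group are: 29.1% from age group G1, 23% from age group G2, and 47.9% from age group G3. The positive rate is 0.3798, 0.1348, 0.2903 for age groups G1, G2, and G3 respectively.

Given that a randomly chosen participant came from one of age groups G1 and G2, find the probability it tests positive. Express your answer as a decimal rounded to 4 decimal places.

Let S = {G1, G2}.
P(S) = 0.291 + 0.23 = 0.521.
P(T ∩ S) = 0.3798·0.291 + 0.1348·0.23 = 0.1105218 + 0.031004 = 0.1415258.
P(T | S) = 0.1415258 / 0.521 = 0.271643…

P(T|S) ≈ 0.2716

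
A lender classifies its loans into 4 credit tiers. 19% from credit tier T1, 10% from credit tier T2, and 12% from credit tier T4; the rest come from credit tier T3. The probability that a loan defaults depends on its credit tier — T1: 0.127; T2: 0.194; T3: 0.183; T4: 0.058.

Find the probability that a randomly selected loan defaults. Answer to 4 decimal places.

P(T3) = 1 − (0.19 + 0.1 + 0.12) = 0.59.
P(D) = P(D|T1)·P(T1) + P(D|T2)·P(T2) + P(D|T3)·P(T3) + P(D|T4)·P(T4)
      = 0.127·0.19 + 0.194·0.1 + 0.183·0.59 + 0.058·0.12
      = 0.02413 + 0.0194 + 0.10797 + 0.00696 = 0.15846

P(D) ≈ 0.1585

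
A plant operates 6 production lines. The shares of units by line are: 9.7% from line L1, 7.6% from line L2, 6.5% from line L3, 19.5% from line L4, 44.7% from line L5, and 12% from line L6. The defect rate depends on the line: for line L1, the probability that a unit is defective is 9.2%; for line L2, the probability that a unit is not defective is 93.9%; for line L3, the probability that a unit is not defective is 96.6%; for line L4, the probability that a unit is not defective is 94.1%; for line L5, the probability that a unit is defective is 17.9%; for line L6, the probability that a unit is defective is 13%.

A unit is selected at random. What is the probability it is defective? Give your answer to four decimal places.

P(D) ≈ 0.1229

P(D|L2) = 1 − 0.939 = 0.061.
P(D|L3) = 1 − 0.966 = 0.034.
P(D|L4) = 1 − 0.941 = 0.059.
Summing over the partition,
P(D) = P(D|L1)·P(L1) + P(D|L2)·P(L2) + P(D|L3)·P(L3) + P(D|L4)·P(L4) + P(D|L5)·P(L5) + P(D|L6)·P(L6)
      = 0.092·0.097 + 0.061·0.076 + 0.034·0.065 + 0.059·0.195 + 0.179·0.447 + 0.13·0.12
      = 0.008924 + 0.004636 + 0.00221 + 0.011505 + 0.080013 + 0.0156 = 0.122888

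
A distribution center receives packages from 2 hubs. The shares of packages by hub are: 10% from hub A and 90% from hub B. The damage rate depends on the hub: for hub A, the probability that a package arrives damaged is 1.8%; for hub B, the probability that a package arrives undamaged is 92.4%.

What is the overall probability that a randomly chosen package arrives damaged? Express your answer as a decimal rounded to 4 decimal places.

P(D) ≈ 0.0702

P(D|B) = 1 − 0.924 = 0.076.
Using total probability over the partition,
P(D) = P(D|A)·P(A) + P(D|B)·P(B)
      = 0.018·0.1 + 0.076·0.9
      = 0.0018 + 0.0684 = 0.0702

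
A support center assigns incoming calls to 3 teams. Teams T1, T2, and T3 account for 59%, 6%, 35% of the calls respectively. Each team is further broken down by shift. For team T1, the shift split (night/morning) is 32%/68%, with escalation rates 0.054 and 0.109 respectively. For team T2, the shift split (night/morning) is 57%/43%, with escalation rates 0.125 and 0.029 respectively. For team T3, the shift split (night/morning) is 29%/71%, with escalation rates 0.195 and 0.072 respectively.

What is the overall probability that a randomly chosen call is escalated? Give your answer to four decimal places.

P(E|T1) = 0.32·0.054 + 0.68·0.109 = 0.01728 + 0.07412 = 0.0914
P(E|T2) = 0.57·0.125 + 0.43·0.029 = 0.07125 + 0.01247 = 0.08372
P(E|T3) = 0.29·0.195 + 0.71·0.072 = 0.05655 + 0.05112 = 0.10767
Then overall,
P(E) = 0.59·0.0914 + 0.06·0.08372 + 0.35·0.10767
      = 0.053926 + 0.0050232 + 0.0376845 = 0.0966337

0.0966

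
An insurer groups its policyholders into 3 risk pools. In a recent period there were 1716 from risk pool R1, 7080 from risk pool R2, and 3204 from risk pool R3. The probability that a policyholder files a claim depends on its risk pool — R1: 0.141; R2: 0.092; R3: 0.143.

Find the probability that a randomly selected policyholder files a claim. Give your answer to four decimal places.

P(C) ≈ 0.1126

Total: 1716 + 7080 + 3204 = 12000.
P(R1) = 1716/12000 = 0.143. P(R2) = 7080/12000 = 0.59. P(R3) = 3204/12000 = 0.267.
P(C) = P(C|R1)·P(R1) + P(C|R2)·P(R2) + P(C|R3)·P(R3)
      = 0.141·0.143 + 0.092·0.59 + 0.143·0.267
      = 0.020163 + 0.05428 + 0.038181 = 0.112624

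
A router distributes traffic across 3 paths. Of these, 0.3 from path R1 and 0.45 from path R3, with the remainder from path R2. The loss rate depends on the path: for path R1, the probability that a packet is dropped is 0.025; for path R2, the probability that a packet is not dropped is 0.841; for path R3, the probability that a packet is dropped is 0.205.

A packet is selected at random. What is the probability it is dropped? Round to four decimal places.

P(R2) = 1 − (0.3 + 0.45) = 0.25.
P(L|R2) = 1 − 0.841 = 0.159.
P(L) = P(L|R1)·P(R1) + P(L|R2)·P(R2) + P(L|R3)·P(R3)
      = 0.025·0.3 + 0.159·0.25 + 0.205·0.45
      = 0.0075 + 0.03975 + 0.09225 = 0.1395

P(L) ≈ 0.1395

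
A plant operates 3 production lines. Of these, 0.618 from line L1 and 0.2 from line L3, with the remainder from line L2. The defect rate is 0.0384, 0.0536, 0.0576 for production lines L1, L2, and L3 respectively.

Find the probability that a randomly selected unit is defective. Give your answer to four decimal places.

P(D) ≈ 0.0450

P(L2) = 1 − (0.618 + 0.2) = 0.182.
Summing over the partition,
P(D) = P(D|L1)·P(L1) + P(D|L2)·P(L2) + P(D|L3)·P(L3)
      = 0.0384·0.618 + 0.0536·0.182 + 0.0576·0.2
      = 0.0237312 + 0.0097552 + 0.01152 = 0.0450064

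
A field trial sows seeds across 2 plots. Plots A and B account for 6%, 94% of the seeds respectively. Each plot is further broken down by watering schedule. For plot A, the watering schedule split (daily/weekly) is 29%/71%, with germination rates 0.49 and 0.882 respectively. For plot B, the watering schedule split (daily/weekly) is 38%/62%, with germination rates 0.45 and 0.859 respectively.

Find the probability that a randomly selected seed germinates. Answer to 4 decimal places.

0.7075

P(G|A) = 0.29·0.49 + 0.71·0.882 = 0.1421 + 0.62622 = 0.76832
P(G|B) = 0.38·0.45 + 0.62·0.859 = 0.171 + 0.53258 = 0.70358
Then overall,
P(G) = 0.06·0.76832 + 0.94·0.70358
      = 0.0460992 + 0.6613652 = 0.7074644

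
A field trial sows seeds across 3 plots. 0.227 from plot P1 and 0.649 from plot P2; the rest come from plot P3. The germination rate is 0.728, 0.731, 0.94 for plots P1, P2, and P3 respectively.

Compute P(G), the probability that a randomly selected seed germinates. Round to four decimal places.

P(P3) = 1 − (0.227 + 0.649) = 0.124.
P(G) = P(G|P1)·P(P1) + P(G|P2)·P(P2) + P(G|P3)·P(P3)
      = 0.728·0.227 + 0.731·0.649 + 0.94·0.124
      = 0.165256 + 0.474419 + 0.11656 = 0.756235

P(G) ≈ 0.7562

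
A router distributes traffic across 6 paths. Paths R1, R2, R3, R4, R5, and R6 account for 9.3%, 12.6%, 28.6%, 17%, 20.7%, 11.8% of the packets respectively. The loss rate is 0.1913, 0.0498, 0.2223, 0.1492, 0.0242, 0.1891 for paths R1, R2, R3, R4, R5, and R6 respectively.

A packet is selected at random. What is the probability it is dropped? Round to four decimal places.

P(L) = P(L|R1)·P(R1) + P(L|R2)·P(R2) + P(L|R3)·P(R3) + P(L|R4)·P(R4) + P(L|R5)·P(R5) + P(L|R6)·P(R6)
      = 0.1913·0.093 + 0.0498·0.126 + 0.2223·0.286 + 0.1492·0.17 + 0.0242·0.207 + 0.1891·0.118
      = 0.0177909 + 0.0062748 + 0.0635778 + 0.025364 + 0.0050094 + 0.0223138 = 0.1403307

0.1403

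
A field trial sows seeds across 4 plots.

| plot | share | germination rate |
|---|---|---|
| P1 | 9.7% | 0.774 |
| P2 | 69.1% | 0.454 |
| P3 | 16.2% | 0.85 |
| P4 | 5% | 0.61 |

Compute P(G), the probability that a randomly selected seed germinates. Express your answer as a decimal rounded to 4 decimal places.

P(G) = P(G|P1)·P(P1) + P(G|P2)·P(P2) + P(G|P3)·P(P3) + P(G|P4)·P(P4)
      = 0.774·0.097 + 0.454·0.691 + 0.85·0.162 + 0.61·0.05
      = 0.075078 + 0.313714 + 0.1377 + 0.0305 = 0.556992

0.5570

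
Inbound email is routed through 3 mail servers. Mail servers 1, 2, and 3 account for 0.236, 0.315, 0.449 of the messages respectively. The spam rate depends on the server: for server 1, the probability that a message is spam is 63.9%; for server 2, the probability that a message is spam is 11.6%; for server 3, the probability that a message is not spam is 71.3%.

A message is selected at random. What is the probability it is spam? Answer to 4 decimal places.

P(S|3) = 1 − 0.713 = 0.287.
P(S) = P(S|1)·P(1) + P(S|2)·P(2) + P(S|3)·P(3)
      = 0.639·0.236 + 0.116·0.315 + 0.287·0.449
      = 0.150804 + 0.03654 + 0.128863 = 0.316207

P(S) ≈ 0.3162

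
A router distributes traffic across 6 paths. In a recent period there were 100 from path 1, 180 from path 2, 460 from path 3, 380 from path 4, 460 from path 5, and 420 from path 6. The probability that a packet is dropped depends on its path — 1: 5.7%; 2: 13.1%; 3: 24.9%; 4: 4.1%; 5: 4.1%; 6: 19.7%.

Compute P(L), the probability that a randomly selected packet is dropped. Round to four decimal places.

0.1305

Total: 100 + 180 + 460 + 380 + 460 + 420 = 2000.
P(1) = 100/2000 = 0.05. P(2) = 180/2000 = 0.09. P(3) = 460/2000 = 0.23. P(4) = 380/2000 = 0.19. P(5) = 460/2000 = 0.23. P(6) = 420/2000 = 0.21.
Using total probability over the partition,
P(L) = P(L|1)·P(1) + P(L|2)·P(2) + P(L|3)·P(3) + P(L|4)·P(4) + P(L|5)·P(5) + P(L|6)·P(6)
      = 0.057·0.05 + 0.131·0.09 + 0.249·0.23 + 0.041·0.19 + 0.041·0.23 + 0.197·0.21
      = 0.00285 + 0.01179 + 0.05727 + 0.00779 + 0.00943 + 0.04137 = 0.1305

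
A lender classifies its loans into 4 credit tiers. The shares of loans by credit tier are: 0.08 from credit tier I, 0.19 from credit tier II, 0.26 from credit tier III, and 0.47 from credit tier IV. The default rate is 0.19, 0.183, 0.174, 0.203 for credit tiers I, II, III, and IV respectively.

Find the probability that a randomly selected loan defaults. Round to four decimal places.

0.1906

By the law of total probability,
P(D) = P(D|I)·P(I) + P(D|II)·P(II) + P(D|III)·P(III) + P(D|IV)·P(IV)
      = 0.19·0.08 + 0.183·0.19 + 0.174·0.26 + 0.203·0.47
      = 0.0152 + 0.03477 + 0.04524 + 0.09541 = 0.19062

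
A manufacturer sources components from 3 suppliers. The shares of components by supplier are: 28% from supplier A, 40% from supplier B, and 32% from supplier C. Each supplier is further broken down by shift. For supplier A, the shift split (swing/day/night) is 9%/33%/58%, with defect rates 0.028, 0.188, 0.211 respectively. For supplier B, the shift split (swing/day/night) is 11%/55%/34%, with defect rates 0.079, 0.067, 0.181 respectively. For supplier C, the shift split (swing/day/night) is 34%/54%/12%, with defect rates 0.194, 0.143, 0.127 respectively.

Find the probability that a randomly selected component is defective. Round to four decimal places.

P(D|A) = 0.09·0.028 + 0.33·0.188 + 0.58·0.211 = 0.00252 + 0.06204 + 0.12238 = 0.18694
P(D|B) = 0.11·0.079 + 0.55·0.067 + 0.34·0.181 = 0.00869 + 0.03685 + 0.06154 = 0.10708
P(D|C) = 0.34·0.194 + 0.54·0.143 + 0.12·0.127 = 0.06596 + 0.07722 + 0.01524 = 0.15842
By total probability over the outer partition,
P(D) = 0.28·0.18694 + 0.4·0.10708 + 0.32·0.15842
      = 0.0523432 + 0.042832 + 0.0506944 = 0.1458696

P(D) ≈ 0.1459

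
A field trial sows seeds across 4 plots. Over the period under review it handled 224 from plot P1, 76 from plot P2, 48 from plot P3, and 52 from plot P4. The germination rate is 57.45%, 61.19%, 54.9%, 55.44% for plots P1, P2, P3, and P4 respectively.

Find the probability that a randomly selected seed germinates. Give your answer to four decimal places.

Total: 224 + 76 + 48 + 52 = 400.
P(P1) = 224/400 = 0.56. P(P2) = 76/400 = 0.19. P(P3) = 48/400 = 0.12. P(P4) = 52/400 = 0.13.
P(G) = P(G|P1)·P(P1) + P(G|P2)·P(P2) + P(G|P3)·P(P3) + P(G|P4)·P(P4)
      = 0.5745·0.56 + 0.6119·0.19 + 0.549·0.12 + 0.5544·0.13
      = 0.32172 + 0.116261 + 0.06588 + 0.072072 = 0.575933

0.5759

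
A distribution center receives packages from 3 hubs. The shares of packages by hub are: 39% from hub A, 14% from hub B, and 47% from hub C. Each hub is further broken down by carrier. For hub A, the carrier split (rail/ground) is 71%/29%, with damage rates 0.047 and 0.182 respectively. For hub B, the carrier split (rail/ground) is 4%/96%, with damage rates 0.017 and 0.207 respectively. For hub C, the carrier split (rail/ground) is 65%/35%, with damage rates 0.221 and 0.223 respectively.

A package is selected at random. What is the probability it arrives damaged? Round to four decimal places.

P(D|A) = 0.71·0.047 + 0.29·0.182 = 0.03337 + 0.05278 = 0.08615
P(D|B) = 0.04·0.017 + 0.96·0.207 = 0.00068 + 0.19872 = 0.1994
P(D|C) = 0.65·0.221 + 0.35·0.223 = 0.14365 + 0.07805 = 0.2217
Then overall,
P(D) = 0.39·0.08615 + 0.14·0.1994 + 0.47·0.2217
      = 0.0335985 + 0.027916 + 0.104199 = 0.1657135

0.1657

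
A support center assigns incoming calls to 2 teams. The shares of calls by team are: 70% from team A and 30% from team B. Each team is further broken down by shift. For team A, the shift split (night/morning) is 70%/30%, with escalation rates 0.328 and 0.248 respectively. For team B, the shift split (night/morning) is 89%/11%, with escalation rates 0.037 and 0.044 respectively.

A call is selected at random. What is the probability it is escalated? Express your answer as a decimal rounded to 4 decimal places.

0.2241

P(E|A) = 0.7·0.328 + 0.3·0.248 = 0.2296 + 0.0744 = 0.304
P(E|B) = 0.89·0.037 + 0.11·0.044 = 0.03293 + 0.00484 = 0.03777
Then overall,
P(E) = 0.7·0.304 + 0.3·0.03777
      = 0.2128 + 0.011331 = 0.224131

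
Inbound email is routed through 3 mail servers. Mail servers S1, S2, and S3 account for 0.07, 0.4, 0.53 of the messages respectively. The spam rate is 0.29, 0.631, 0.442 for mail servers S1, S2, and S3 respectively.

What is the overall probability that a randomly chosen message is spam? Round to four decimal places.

P(S) ≈ 0.5070

Using total probability over the partition,
P(S) = P(S|S1)·P(S1) + P(S|S2)·P(S2) + P(S|S3)·P(S3)
      = 0.29·0.07 + 0.631·0.4 + 0.442·0.53
      = 0.0203 + 0.2524 + 0.23426 = 0.50696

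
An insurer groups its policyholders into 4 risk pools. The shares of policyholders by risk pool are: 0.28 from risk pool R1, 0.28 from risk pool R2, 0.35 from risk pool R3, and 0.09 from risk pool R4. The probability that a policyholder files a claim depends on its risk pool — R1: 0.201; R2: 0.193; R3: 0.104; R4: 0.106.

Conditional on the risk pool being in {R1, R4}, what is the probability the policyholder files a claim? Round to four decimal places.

P(C|S) ≈ 0.1779

Let S = {R1, R4}.
P(S) = 0.28 + 0.09 = 0.37.
P(C ∩ S) = 0.201·0.28 + 0.106·0.09 = 0.05628 + 0.00954 = 0.06582.
P(C | S) = 0.06582 / 0.37 = 0.177892…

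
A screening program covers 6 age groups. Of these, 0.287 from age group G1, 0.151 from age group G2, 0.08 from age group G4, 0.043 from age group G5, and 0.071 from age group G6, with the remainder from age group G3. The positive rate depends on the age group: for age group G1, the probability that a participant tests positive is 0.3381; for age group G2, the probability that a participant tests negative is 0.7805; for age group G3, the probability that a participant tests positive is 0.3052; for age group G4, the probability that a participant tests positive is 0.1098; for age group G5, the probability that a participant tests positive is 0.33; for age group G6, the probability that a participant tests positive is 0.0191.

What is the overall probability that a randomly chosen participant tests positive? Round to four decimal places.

P(G3) = 1 − (0.287 + 0.151 + 0.08 + 0.043 + 0.071) = 0.368.
P(T|G2) = 1 − 0.7805 = 0.2195.
P(T) = P(T|G1)·P(G1) + P(T|G2)·P(G2) + P(T|G3)·P(G3) + P(T|G4)·P(G4) + P(T|G5)·P(G5) + P(T|G6)·P(G6)
      = 0.3381·0.287 + 0.2195·0.151 + 0.3052·0.368 + 0.1098·0.08 + 0.33·0.043 + 0.0191·0.071
      = 0.0970347 + 0.0331445 + 0.1123136 + 0.008784 + 0.01419 + 0.0013561 = 0.2668229

0.2668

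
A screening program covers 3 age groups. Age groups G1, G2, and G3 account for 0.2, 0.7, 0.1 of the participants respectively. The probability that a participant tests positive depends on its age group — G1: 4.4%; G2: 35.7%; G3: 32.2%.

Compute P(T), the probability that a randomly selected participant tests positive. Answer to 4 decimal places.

0.2909

P(T) = P(T|G1)·P(G1) + P(T|G2)·P(G2) + P(T|G3)·P(G3)
      = 0.044·0.2 + 0.357·0.7 + 0.322·0.1
      = 0.0088 + 0.2499 + 0.0322 = 0.2909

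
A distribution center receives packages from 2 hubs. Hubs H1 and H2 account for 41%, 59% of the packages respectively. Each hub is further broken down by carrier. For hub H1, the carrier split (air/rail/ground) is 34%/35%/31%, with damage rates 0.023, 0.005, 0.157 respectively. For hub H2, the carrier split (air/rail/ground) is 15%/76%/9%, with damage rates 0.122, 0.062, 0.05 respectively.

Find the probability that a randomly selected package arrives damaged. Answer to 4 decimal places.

P(D|H1) = 0.34·0.023 + 0.35·0.005 + 0.31·0.157 = 0.00782 + 0.00175 + 0.04867 = 0.05824
P(D|H2) = 0.15·0.122 + 0.76·0.062 + 0.09·0.05 = 0.0183 + 0.04712 + 0.0045 = 0.06992
Then overall,
P(D) = 0.41·0.05824 + 0.59·0.06992
      = 0.0238784 + 0.0412528 = 0.0651312

0.0651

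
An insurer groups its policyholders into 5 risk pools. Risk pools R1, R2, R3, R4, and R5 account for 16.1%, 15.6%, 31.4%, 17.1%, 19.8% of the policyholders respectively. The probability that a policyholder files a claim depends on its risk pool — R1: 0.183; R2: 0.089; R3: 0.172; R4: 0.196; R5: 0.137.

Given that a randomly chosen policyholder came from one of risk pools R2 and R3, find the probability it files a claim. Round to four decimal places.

P(C|S) ≈ 0.1445

Let S = {R2, R3}.
P(S) = 0.156 + 0.314 = 0.47.
P(C ∩ S) = 0.089·0.156 + 0.172·0.314 = 0.013884 + 0.054008 = 0.067892.
P(C | S) = 0.067892 / 0.47 = 0.144451…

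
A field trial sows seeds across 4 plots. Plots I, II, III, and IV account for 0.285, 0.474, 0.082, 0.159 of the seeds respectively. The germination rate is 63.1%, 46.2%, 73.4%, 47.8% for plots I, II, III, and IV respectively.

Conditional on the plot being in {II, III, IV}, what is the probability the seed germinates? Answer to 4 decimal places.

P(G|S) ≈ 0.4968

Let S = {II, III, IV}.
P(S) = 0.474 + 0.082 + 0.159 = 0.715.
P(G ∩ S) = 0.462·0.474 + 0.734·0.082 + 0.478·0.159 = 0.218988 + 0.060188 + 0.076002 = 0.355178.
P(G | S) = 0.355178 / 0.715 = 0.496752…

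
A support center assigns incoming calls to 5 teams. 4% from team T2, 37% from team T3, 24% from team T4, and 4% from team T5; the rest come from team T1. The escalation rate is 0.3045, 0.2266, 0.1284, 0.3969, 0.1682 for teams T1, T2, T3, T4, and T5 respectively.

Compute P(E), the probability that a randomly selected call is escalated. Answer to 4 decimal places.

P(E) ≈ 0.2530

P(T1) = 1 − (0.04 + 0.37 + 0.24 + 0.04) = 0.31.
Summing over the partition,
P(E) = P(E|T1)·P(T1) + P(E|T2)·P(T2) + P(E|T3)·P(T3) + P(E|T4)·P(T4) + P(E|T5)·P(T5)
      = 0.3045·0.31 + 0.2266·0.04 + 0.1284·0.37 + 0.3969·0.24 + 0.1682·0.04
      = 0.094395 + 0.009064 + 0.047508 + 0.095256 + 0.006728 = 0.252951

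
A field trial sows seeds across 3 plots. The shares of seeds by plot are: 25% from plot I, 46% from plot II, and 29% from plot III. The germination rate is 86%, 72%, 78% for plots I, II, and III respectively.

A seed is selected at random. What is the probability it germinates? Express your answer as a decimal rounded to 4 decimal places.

P(G) ≈ 0.7724

P(G) = P(G|I)·P(I) + P(G|II)·P(II) + P(G|III)·P(III)
      = 0.86·0.25 + 0.72·0.46 + 0.78·0.29
      = 0.215 + 0.3312 + 0.2262 = 0.7724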